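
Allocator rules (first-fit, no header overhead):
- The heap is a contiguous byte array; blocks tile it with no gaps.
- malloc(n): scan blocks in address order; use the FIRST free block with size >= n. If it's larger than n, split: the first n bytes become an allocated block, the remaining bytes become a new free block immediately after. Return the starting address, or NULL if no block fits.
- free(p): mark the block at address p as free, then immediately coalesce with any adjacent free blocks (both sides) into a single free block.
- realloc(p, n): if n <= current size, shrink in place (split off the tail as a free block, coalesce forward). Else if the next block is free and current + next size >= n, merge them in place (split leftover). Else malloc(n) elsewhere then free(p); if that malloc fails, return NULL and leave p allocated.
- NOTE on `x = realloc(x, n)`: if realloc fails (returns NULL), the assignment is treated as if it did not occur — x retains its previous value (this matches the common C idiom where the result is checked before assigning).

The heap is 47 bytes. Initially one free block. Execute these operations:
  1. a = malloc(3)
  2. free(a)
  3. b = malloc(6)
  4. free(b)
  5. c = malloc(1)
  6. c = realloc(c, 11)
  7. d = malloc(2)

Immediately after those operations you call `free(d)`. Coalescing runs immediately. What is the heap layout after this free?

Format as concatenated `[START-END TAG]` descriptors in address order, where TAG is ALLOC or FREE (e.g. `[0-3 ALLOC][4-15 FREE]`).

Answer: [0-10 ALLOC][11-46 FREE]

Derivation:
Op 1: a = malloc(3) -> a = 0; heap: [0-2 ALLOC][3-46 FREE]
Op 2: free(a) -> (freed a); heap: [0-46 FREE]
Op 3: b = malloc(6) -> b = 0; heap: [0-5 ALLOC][6-46 FREE]
Op 4: free(b) -> (freed b); heap: [0-46 FREE]
Op 5: c = malloc(1) -> c = 0; heap: [0-0 ALLOC][1-46 FREE]
Op 6: c = realloc(c, 11) -> c = 0; heap: [0-10 ALLOC][11-46 FREE]
Op 7: d = malloc(2) -> d = 11; heap: [0-10 ALLOC][11-12 ALLOC][13-46 FREE]
free(d): d = 11 -> block [11-12 ALLOC]; mark free, coalesce with adjacent free neighbors -> [0-10 ALLOC][11-46 FREE]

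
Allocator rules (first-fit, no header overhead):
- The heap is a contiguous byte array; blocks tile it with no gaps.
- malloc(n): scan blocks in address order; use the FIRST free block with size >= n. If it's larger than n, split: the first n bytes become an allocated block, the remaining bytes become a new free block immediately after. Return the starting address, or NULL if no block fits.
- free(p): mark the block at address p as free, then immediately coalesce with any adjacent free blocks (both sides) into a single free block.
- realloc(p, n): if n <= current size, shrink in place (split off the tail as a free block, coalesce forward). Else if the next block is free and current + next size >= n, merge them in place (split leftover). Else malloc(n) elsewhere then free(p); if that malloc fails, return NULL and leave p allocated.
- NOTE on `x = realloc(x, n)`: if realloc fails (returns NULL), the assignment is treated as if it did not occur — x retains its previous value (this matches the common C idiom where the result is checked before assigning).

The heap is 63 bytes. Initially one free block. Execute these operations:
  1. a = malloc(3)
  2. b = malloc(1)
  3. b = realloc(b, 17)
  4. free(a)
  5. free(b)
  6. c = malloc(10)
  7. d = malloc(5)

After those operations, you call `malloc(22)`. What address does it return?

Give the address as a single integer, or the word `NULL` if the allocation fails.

Answer: 15

Derivation:
Op 1: a = malloc(3) -> a = 0; heap: [0-2 ALLOC][3-62 FREE]
Op 2: b = malloc(1) -> b = 3; heap: [0-2 ALLOC][3-3 ALLOC][4-62 FREE]
Op 3: b = realloc(b, 17) -> b = 3; heap: [0-2 ALLOC][3-19 ALLOC][20-62 FREE]
Op 4: free(a) -> (freed a); heap: [0-2 FREE][3-19 ALLOC][20-62 FREE]
Op 5: free(b) -> (freed b); heap: [0-62 FREE]
Op 6: c = malloc(10) -> c = 0; heap: [0-9 ALLOC][10-62 FREE]
Op 7: d = malloc(5) -> d = 10; heap: [0-9 ALLOC][10-14 ALLOC][15-62 FREE]
malloc(22): first-fit scan over [0-9 ALLOC][10-14 ALLOC][15-62 FREE] -> 15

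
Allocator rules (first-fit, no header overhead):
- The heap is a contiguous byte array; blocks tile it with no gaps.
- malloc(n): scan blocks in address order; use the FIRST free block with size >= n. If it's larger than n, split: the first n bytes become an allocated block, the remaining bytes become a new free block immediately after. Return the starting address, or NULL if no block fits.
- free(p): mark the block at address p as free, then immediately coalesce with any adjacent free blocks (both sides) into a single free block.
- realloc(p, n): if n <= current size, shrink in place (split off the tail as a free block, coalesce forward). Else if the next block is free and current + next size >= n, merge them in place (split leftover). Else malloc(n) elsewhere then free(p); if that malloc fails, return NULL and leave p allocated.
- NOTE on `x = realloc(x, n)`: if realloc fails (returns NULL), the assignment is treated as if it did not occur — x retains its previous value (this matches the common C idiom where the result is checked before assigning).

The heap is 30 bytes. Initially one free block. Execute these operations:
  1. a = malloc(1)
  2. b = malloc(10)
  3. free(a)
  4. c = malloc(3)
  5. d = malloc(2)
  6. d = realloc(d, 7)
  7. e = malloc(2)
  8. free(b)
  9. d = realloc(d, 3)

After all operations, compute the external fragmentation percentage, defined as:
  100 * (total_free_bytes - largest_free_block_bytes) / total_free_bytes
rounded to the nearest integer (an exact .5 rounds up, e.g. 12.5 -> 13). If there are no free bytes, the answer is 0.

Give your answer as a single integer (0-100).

Op 1: a = malloc(1) -> a = 0; heap: [0-0 ALLOC][1-29 FREE]
Op 2: b = malloc(10) -> b = 1; heap: [0-0 ALLOC][1-10 ALLOC][11-29 FREE]
Op 3: free(a) -> (freed a); heap: [0-0 FREE][1-10 ALLOC][11-29 FREE]
Op 4: c = malloc(3) -> c = 11; heap: [0-0 FREE][1-10 ALLOC][11-13 ALLOC][14-29 FREE]
Op 5: d = malloc(2) -> d = 14; heap: [0-0 FREE][1-10 ALLOC][11-13 ALLOC][14-15 ALLOC][16-29 FREE]
Op 6: d = realloc(d, 7) -> d = 14; heap: [0-0 FREE][1-10 ALLOC][11-13 ALLOC][14-20 ALLOC][21-29 FREE]
Op 7: e = malloc(2) -> e = 21; heap: [0-0 FREE][1-10 ALLOC][11-13 ALLOC][14-20 ALLOC][21-22 ALLOC][23-29 FREE]
Op 8: free(b) -> (freed b); heap: [0-10 FREE][11-13 ALLOC][14-20 ALLOC][21-22 ALLOC][23-29 FREE]
Op 9: d = realloc(d, 3) -> d = 14; heap: [0-10 FREE][11-13 ALLOC][14-16 ALLOC][17-20 FREE][21-22 ALLOC][23-29 FREE]
Free blocks: [11 4 7] total_free=22 largest=11 -> 100*(22-11)/22 = 1100/22 = 50

Answer: 50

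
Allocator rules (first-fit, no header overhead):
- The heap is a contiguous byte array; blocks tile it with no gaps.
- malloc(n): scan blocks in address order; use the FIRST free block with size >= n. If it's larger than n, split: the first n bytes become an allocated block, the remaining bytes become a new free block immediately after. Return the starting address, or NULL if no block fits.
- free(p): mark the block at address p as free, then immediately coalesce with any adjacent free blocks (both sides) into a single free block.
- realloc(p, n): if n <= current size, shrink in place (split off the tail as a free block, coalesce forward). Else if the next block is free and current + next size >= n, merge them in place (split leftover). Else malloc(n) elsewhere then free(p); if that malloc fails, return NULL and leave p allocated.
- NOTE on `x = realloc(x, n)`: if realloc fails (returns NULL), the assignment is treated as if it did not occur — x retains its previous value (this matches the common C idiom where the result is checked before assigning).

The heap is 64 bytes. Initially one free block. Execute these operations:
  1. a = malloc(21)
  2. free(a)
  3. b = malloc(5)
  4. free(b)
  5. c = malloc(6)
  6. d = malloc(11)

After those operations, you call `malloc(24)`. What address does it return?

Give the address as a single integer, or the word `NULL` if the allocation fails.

Op 1: a = malloc(21) -> a = 0; heap: [0-20 ALLOC][21-63 FREE]
Op 2: free(a) -> (freed a); heap: [0-63 FREE]
Op 3: b = malloc(5) -> b = 0; heap: [0-4 ALLOC][5-63 FREE]
Op 4: free(b) -> (freed b); heap: [0-63 FREE]
Op 5: c = malloc(6) -> c = 0; heap: [0-5 ALLOC][6-63 FREE]
Op 6: d = malloc(11) -> d = 6; heap: [0-5 ALLOC][6-16 ALLOC][17-63 FREE]
malloc(24): first-fit scan over [0-5 ALLOC][6-16 ALLOC][17-63 FREE] -> 17

Answer: 17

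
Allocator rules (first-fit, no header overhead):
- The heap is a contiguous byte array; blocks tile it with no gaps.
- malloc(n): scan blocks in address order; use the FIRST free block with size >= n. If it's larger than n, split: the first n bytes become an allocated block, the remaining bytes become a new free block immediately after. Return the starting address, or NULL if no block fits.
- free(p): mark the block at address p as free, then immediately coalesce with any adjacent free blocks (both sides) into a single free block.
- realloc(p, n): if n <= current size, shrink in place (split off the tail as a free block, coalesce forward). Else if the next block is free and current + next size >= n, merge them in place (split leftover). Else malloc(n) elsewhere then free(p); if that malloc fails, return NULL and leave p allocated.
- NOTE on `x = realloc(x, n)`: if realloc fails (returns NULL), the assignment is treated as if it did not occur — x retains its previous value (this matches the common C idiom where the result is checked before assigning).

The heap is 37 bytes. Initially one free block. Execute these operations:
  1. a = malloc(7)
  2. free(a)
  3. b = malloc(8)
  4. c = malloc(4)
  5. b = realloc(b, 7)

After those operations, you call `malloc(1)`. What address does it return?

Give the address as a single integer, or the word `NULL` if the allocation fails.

Op 1: a = malloc(7) -> a = 0; heap: [0-6 ALLOC][7-36 FREE]
Op 2: free(a) -> (freed a); heap: [0-36 FREE]
Op 3: b = malloc(8) -> b = 0; heap: [0-7 ALLOC][8-36 FREE]
Op 4: c = malloc(4) -> c = 8; heap: [0-7 ALLOC][8-11 ALLOC][12-36 FREE]
Op 5: b = realloc(b, 7) -> b = 0; heap: [0-6 ALLOC][7-7 FREE][8-11 ALLOC][12-36 FREE]
malloc(1): first-fit scan over [0-6 ALLOC][7-7 FREE][8-11 ALLOC][12-36 FREE] -> 7

Answer: 7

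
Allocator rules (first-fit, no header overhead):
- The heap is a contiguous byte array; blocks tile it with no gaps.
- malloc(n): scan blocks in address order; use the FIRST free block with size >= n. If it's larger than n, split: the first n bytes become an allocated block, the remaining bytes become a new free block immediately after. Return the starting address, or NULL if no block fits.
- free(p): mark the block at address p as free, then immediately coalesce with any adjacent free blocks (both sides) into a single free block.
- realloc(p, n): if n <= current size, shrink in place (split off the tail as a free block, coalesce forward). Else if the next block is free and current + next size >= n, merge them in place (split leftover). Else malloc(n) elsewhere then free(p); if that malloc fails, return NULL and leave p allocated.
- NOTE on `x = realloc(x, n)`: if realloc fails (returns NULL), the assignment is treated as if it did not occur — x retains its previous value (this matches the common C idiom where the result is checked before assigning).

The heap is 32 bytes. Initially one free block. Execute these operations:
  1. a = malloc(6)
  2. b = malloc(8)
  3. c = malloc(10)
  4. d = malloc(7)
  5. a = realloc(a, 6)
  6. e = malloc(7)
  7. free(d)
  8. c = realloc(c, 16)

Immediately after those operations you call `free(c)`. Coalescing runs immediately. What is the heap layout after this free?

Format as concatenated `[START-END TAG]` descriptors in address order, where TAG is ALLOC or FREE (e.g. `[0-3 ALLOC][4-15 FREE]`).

Op 1: a = malloc(6) -> a = 0; heap: [0-5 ALLOC][6-31 FREE]
Op 2: b = malloc(8) -> b = 6; heap: [0-5 ALLOC][6-13 ALLOC][14-31 FREE]
Op 3: c = malloc(10) -> c = 14; heap: [0-5 ALLOC][6-13 ALLOC][14-23 ALLOC][24-31 FREE]
Op 4: d = malloc(7) -> d = 24; heap: [0-5 ALLOC][6-13 ALLOC][14-23 ALLOC][24-30 ALLOC][31-31 FREE]
Op 5: a = realloc(a, 6) -> a = 0; heap: [0-5 ALLOC][6-13 ALLOC][14-23 ALLOC][24-30 ALLOC][31-31 FREE]
Op 6: e = malloc(7) -> e = NULL; heap: [0-5 ALLOC][6-13 ALLOC][14-23 ALLOC][24-30 ALLOC][31-31 FREE]
Op 7: free(d) -> (freed d); heap: [0-5 ALLOC][6-13 ALLOC][14-23 ALLOC][24-31 FREE]
Op 8: c = realloc(c, 16) -> c = 14; heap: [0-5 ALLOC][6-13 ALLOC][14-29 ALLOC][30-31 FREE]
free(c): c = 14 -> block [14-29 ALLOC]; mark free, coalesce with adjacent free neighbors -> [0-5 ALLOC][6-13 ALLOC][14-31 FREE]

Answer: [0-5 ALLOC][6-13 ALLOC][14-31 FREE]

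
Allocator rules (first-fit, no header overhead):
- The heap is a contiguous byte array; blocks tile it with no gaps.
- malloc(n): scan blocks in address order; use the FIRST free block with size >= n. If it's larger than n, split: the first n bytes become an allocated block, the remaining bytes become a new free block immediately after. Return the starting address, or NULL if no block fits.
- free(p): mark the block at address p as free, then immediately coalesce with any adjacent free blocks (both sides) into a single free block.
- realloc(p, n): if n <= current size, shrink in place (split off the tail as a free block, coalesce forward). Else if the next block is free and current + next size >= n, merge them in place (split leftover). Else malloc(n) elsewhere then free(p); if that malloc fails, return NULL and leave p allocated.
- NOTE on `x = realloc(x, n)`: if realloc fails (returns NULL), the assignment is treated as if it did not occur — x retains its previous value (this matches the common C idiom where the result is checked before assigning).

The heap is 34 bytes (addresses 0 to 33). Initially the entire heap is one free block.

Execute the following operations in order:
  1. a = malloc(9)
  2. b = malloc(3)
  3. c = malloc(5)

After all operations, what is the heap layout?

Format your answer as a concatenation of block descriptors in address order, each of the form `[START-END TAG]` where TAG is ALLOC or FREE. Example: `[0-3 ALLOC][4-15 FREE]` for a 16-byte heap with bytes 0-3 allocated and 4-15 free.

Answer: [0-8 ALLOC][9-11 ALLOC][12-16 ALLOC][17-33 FREE]

Derivation:
Op 1: a = malloc(9) -> a = 0; heap: [0-8 ALLOC][9-33 FREE]
Op 2: b = malloc(3) -> b = 9; heap: [0-8 ALLOC][9-11 ALLOC][12-33 FREE]
Op 3: c = malloc(5) -> c = 12; heap: [0-8 ALLOC][9-11 ALLOC][12-16 ALLOC][17-33 FREE]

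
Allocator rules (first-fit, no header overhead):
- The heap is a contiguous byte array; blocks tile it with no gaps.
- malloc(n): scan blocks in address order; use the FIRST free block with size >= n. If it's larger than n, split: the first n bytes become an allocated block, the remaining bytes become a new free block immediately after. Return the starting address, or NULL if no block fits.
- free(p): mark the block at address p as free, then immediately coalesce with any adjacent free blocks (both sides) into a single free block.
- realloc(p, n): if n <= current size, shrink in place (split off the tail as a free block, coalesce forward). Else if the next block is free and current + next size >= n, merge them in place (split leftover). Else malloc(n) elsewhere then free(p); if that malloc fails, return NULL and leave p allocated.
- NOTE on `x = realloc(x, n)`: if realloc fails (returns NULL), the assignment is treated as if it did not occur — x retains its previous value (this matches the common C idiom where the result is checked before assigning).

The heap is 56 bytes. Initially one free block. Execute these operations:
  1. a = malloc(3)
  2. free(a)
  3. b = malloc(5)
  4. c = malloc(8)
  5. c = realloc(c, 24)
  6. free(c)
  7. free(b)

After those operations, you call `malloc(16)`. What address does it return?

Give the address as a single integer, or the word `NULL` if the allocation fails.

Answer: 0

Derivation:
Op 1: a = malloc(3) -> a = 0; heap: [0-2 ALLOC][3-55 FREE]
Op 2: free(a) -> (freed a); heap: [0-55 FREE]
Op 3: b = malloc(5) -> b = 0; heap: [0-4 ALLOC][5-55 FREE]
Op 4: c = malloc(8) -> c = 5; heap: [0-4 ALLOC][5-12 ALLOC][13-55 FREE]
Op 5: c = realloc(c, 24) -> c = 5; heap: [0-4 ALLOC][5-28 ALLOC][29-55 FREE]
Op 6: free(c) -> (freed c); heap: [0-4 ALLOC][5-55 FREE]
Op 7: free(b) -> (freed b); heap: [0-55 FREE]
malloc(16): first-fit scan over [0-55 FREE] -> 0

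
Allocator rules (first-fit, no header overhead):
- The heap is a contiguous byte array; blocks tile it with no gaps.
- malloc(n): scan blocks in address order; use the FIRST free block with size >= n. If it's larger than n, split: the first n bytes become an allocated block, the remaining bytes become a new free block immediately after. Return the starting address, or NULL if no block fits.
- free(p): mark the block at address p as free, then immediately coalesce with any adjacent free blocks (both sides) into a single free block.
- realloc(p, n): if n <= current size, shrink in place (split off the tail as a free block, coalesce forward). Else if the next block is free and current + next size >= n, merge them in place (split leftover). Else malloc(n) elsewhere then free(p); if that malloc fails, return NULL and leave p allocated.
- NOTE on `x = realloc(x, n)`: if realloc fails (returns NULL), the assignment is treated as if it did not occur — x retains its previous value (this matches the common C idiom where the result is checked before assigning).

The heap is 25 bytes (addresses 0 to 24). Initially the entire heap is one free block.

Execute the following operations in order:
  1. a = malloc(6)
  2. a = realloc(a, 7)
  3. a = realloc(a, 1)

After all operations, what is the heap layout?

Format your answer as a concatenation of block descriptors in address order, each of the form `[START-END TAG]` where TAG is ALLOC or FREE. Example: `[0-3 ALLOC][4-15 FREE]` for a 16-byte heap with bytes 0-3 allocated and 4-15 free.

Answer: [0-0 ALLOC][1-24 FREE]

Derivation:
Op 1: a = malloc(6) -> a = 0; heap: [0-5 ALLOC][6-24 FREE]
Op 2: a = realloc(a, 7) -> a = 0; heap: [0-6 ALLOC][7-24 FREE]
Op 3: a = realloc(a, 1) -> a = 0; heap: [0-0 ALLOC][1-24 FREE]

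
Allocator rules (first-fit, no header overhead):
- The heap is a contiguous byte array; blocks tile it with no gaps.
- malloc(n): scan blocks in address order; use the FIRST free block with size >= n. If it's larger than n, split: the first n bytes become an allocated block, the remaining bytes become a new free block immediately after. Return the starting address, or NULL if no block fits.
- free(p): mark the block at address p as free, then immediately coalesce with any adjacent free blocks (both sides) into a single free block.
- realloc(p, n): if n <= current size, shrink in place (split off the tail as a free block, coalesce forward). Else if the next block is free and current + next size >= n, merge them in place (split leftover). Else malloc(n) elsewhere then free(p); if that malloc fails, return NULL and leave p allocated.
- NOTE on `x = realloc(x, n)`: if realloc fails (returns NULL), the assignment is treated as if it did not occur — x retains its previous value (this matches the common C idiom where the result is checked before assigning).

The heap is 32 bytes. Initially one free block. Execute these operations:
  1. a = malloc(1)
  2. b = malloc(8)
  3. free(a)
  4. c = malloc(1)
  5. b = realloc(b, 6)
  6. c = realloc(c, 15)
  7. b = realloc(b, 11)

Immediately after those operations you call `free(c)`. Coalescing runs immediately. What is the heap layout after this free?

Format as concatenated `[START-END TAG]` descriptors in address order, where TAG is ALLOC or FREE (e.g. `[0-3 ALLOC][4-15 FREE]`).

Answer: [0-0 FREE][1-6 ALLOC][7-31 FREE]

Derivation:
Op 1: a = malloc(1) -> a = 0; heap: [0-0 ALLOC][1-31 FREE]
Op 2: b = malloc(8) -> b = 1; heap: [0-0 ALLOC][1-8 ALLOC][9-31 FREE]
Op 3: free(a) -> (freed a); heap: [0-0 FREE][1-8 ALLOC][9-31 FREE]
Op 4: c = malloc(1) -> c = 0; heap: [0-0 ALLOC][1-8 ALLOC][9-31 FREE]
Op 5: b = realloc(b, 6) -> b = 1; heap: [0-0 ALLOC][1-6 ALLOC][7-31 FREE]
Op 6: c = realloc(c, 15) -> c = 7; heap: [0-0 FREE][1-6 ALLOC][7-21 ALLOC][22-31 FREE]
Op 7: b = realloc(b, 11) -> NULL (b unchanged); heap: [0-0 FREE][1-6 ALLOC][7-21 ALLOC][22-31 FREE]
free(c): c = 7 -> block [7-21 ALLOC]; mark free, coalesce with adjacent free neighbors -> [0-0 FREE][1-6 ALLOC][7-31 FREE]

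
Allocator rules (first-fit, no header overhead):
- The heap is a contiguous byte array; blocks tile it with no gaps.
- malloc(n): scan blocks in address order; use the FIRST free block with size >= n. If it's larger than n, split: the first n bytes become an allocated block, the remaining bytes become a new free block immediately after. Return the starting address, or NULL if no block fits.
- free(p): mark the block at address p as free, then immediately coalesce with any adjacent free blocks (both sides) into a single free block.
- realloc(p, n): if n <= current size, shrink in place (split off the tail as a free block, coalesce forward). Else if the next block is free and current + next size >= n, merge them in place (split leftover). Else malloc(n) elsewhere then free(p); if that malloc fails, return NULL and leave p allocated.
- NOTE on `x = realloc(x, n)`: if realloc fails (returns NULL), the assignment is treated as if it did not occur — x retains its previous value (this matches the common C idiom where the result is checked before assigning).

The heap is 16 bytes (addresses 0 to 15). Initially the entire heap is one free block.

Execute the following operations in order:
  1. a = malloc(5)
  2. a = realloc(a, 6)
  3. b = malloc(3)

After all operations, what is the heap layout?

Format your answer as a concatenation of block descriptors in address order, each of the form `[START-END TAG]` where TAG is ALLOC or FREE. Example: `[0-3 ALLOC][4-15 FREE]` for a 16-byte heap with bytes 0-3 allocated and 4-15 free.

Op 1: a = malloc(5) -> a = 0; heap: [0-4 ALLOC][5-15 FREE]
Op 2: a = realloc(a, 6) -> a = 0; heap: [0-5 ALLOC][6-15 FREE]
Op 3: b = malloc(3) -> b = 6; heap: [0-5 ALLOC][6-8 ALLOC][9-15 FREE]

Answer: [0-5 ALLOC][6-8 ALLOC][9-15 FREE]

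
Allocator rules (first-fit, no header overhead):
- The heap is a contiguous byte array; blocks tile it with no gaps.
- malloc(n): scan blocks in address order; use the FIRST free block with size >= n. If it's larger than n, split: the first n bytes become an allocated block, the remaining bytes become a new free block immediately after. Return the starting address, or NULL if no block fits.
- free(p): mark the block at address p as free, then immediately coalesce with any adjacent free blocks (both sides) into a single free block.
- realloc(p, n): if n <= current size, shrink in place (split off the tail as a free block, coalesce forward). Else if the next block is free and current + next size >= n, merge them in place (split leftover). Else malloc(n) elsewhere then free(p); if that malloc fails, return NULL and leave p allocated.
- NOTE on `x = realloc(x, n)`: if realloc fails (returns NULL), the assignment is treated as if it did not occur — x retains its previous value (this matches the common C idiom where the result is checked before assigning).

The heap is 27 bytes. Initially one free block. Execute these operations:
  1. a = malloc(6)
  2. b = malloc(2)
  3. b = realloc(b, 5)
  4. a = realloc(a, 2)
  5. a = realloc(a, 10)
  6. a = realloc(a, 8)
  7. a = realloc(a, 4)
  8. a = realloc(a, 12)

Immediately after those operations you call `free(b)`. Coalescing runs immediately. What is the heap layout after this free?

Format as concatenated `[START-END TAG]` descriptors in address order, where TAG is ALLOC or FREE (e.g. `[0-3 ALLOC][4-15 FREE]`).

Op 1: a = malloc(6) -> a = 0; heap: [0-5 ALLOC][6-26 FREE]
Op 2: b = malloc(2) -> b = 6; heap: [0-5 ALLOC][6-7 ALLOC][8-26 FREE]
Op 3: b = realloc(b, 5) -> b = 6; heap: [0-5 ALLOC][6-10 ALLOC][11-26 FREE]
Op 4: a = realloc(a, 2) -> a = 0; heap: [0-1 ALLOC][2-5 FREE][6-10 ALLOC][11-26 FREE]
Op 5: a = realloc(a, 10) -> a = 11; heap: [0-5 FREE][6-10 ALLOC][11-20 ALLOC][21-26 FREE]
Op 6: a = realloc(a, 8) -> a = 11; heap: [0-5 FREE][6-10 ALLOC][11-18 ALLOC][19-26 FREE]
Op 7: a = realloc(a, 4) -> a = 11; heap: [0-5 FREE][6-10 ALLOC][11-14 ALLOC][15-26 FREE]
Op 8: a = realloc(a, 12) -> a = 11; heap: [0-5 FREE][6-10 ALLOC][11-22 ALLOC][23-26 FREE]
free(b): b = 6 -> block [6-10 ALLOC]; mark free, coalesce with adjacent free neighbors -> [0-10 FREE][11-22 ALLOC][23-26 FREE]

Answer: [0-10 FREE][11-22 ALLOC][23-26 FREE]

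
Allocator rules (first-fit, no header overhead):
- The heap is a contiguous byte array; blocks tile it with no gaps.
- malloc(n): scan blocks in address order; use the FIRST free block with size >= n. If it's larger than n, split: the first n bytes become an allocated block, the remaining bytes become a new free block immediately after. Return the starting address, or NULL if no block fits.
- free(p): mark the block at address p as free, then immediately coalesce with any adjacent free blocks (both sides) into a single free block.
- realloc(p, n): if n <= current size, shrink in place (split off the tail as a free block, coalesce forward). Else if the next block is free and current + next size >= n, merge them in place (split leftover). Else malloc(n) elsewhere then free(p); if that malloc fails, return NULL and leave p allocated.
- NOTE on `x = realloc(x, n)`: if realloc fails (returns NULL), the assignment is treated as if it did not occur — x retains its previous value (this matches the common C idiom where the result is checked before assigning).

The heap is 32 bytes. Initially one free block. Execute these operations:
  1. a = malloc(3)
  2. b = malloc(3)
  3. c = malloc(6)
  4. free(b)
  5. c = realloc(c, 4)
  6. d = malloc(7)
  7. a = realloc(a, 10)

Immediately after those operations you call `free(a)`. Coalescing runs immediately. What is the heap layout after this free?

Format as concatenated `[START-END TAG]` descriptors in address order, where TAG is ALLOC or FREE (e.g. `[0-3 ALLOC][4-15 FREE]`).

Op 1: a = malloc(3) -> a = 0; heap: [0-2 ALLOC][3-31 FREE]
Op 2: b = malloc(3) -> b = 3; heap: [0-2 ALLOC][3-5 ALLOC][6-31 FREE]
Op 3: c = malloc(6) -> c = 6; heap: [0-2 ALLOC][3-5 ALLOC][6-11 ALLOC][12-31 FREE]
Op 4: free(b) -> (freed b); heap: [0-2 ALLOC][3-5 FREE][6-11 ALLOC][12-31 FREE]
Op 5: c = realloc(c, 4) -> c = 6; heap: [0-2 ALLOC][3-5 FREE][6-9 ALLOC][10-31 FREE]
Op 6: d = malloc(7) -> d = 10; heap: [0-2 ALLOC][3-5 FREE][6-9 ALLOC][10-16 ALLOC][17-31 FREE]
Op 7: a = realloc(a, 10) -> a = 17; heap: [0-5 FREE][6-9 ALLOC][10-16 ALLOC][17-26 ALLOC][27-31 FREE]
free(a): a = 17 -> block [17-26 ALLOC]; mark free, coalesce with adjacent free neighbors -> [0-5 FREE][6-9 ALLOC][10-16 ALLOC][17-31 FREE]

Answer: [0-5 FREE][6-9 ALLOC][10-16 ALLOC][17-31 FREE]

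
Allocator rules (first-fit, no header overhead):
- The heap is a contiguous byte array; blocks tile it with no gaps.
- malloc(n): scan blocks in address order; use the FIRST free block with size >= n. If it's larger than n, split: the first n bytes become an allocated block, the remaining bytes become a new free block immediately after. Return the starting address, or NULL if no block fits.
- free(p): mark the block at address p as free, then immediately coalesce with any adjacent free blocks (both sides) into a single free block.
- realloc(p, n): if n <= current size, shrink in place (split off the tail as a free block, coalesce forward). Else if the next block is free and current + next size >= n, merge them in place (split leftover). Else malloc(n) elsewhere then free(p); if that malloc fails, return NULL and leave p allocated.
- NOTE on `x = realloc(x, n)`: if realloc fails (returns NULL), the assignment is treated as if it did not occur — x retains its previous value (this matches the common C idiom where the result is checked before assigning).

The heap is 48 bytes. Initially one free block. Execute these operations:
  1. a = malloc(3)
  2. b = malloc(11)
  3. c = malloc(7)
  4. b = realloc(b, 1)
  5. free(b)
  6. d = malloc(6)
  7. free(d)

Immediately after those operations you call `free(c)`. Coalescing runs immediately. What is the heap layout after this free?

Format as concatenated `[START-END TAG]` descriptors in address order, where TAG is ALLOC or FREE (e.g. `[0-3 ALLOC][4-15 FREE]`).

Op 1: a = malloc(3) -> a = 0; heap: [0-2 ALLOC][3-47 FREE]
Op 2: b = malloc(11) -> b = 3; heap: [0-2 ALLOC][3-13 ALLOC][14-47 FREE]
Op 3: c = malloc(7) -> c = 14; heap: [0-2 ALLOC][3-13 ALLOC][14-20 ALLOC][21-47 FREE]
Op 4: b = realloc(b, 1) -> b = 3; heap: [0-2 ALLOC][3-3 ALLOC][4-13 FREE][14-20 ALLOC][21-47 FREE]
Op 5: free(b) -> (freed b); heap: [0-2 ALLOC][3-13 FREE][14-20 ALLOC][21-47 FREE]
Op 6: d = malloc(6) -> d = 3; heap: [0-2 ALLOC][3-8 ALLOC][9-13 FREE][14-20 ALLOC][21-47 FREE]
Op 7: free(d) -> (freed d); heap: [0-2 ALLOC][3-13 FREE][14-20 ALLOC][21-47 FREE]
free(c): c = 14 -> block [14-20 ALLOC]; mark free, coalesce with adjacent free neighbors -> [0-2 ALLOC][3-47 FREE]

Answer: [0-2 ALLOC][3-47 FREE]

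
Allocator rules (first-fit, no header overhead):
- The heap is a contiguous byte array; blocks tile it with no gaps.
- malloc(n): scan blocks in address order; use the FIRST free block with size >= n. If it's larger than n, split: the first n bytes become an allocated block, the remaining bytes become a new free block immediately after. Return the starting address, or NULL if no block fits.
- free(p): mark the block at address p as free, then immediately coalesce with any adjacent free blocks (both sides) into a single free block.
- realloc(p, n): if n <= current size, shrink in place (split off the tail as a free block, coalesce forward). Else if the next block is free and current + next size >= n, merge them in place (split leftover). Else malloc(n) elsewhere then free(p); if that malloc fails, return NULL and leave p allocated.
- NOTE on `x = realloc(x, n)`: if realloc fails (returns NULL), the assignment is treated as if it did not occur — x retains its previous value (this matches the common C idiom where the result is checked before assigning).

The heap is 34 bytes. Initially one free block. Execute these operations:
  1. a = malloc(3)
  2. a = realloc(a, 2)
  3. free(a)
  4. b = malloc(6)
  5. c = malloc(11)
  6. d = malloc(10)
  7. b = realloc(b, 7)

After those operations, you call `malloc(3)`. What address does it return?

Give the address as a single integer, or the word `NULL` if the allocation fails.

Answer: 0

Derivation:
Op 1: a = malloc(3) -> a = 0; heap: [0-2 ALLOC][3-33 FREE]
Op 2: a = realloc(a, 2) -> a = 0; heap: [0-1 ALLOC][2-33 FREE]
Op 3: free(a) -> (freed a); heap: [0-33 FREE]
Op 4: b = malloc(6) -> b = 0; heap: [0-5 ALLOC][6-33 FREE]
Op 5: c = malloc(11) -> c = 6; heap: [0-5 ALLOC][6-16 ALLOC][17-33 FREE]
Op 6: d = malloc(10) -> d = 17; heap: [0-5 ALLOC][6-16 ALLOC][17-26 ALLOC][27-33 FREE]
Op 7: b = realloc(b, 7) -> b = 27; heap: [0-5 FREE][6-16 ALLOC][17-26 ALLOC][27-33 ALLOC]
malloc(3): first-fit scan over [0-5 FREE][6-16 ALLOC][17-26 ALLOC][27-33 ALLOC] -> 0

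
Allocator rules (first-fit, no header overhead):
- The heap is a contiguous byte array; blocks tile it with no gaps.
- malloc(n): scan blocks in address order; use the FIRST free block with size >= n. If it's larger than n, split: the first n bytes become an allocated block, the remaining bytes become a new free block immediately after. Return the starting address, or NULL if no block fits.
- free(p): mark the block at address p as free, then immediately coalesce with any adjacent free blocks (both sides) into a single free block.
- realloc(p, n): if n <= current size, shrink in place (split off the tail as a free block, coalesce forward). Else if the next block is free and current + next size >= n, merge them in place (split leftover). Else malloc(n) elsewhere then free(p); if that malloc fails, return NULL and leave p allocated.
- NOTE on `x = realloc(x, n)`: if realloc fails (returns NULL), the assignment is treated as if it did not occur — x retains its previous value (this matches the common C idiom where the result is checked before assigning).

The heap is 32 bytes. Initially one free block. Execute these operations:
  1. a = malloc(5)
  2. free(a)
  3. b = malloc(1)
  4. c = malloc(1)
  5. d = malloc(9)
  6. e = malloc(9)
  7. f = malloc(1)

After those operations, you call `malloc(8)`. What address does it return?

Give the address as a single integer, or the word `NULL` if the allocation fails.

Answer: 21

Derivation:
Op 1: a = malloc(5) -> a = 0; heap: [0-4 ALLOC][5-31 FREE]
Op 2: free(a) -> (freed a); heap: [0-31 FREE]
Op 3: b = malloc(1) -> b = 0; heap: [0-0 ALLOC][1-31 FREE]
Op 4: c = malloc(1) -> c = 1; heap: [0-0 ALLOC][1-1 ALLOC][2-31 FREE]
Op 5: d = malloc(9) -> d = 2; heap: [0-0 ALLOC][1-1 ALLOC][2-10 ALLOC][11-31 FREE]
Op 6: e = malloc(9) -> e = 11; heap: [0-0 ALLOC][1-1 ALLOC][2-10 ALLOC][11-19 ALLOC][20-31 FREE]
Op 7: f = malloc(1) -> f = 20; heap: [0-0 ALLOC][1-1 ALLOC][2-10 ALLOC][11-19 ALLOC][20-20 ALLOC][21-31 FREE]
malloc(8): first-fit scan over [0-0 ALLOC][1-1 ALLOC][2-10 ALLOC][11-19 ALLOC][20-20 ALLOC][21-31 FREE] -> 21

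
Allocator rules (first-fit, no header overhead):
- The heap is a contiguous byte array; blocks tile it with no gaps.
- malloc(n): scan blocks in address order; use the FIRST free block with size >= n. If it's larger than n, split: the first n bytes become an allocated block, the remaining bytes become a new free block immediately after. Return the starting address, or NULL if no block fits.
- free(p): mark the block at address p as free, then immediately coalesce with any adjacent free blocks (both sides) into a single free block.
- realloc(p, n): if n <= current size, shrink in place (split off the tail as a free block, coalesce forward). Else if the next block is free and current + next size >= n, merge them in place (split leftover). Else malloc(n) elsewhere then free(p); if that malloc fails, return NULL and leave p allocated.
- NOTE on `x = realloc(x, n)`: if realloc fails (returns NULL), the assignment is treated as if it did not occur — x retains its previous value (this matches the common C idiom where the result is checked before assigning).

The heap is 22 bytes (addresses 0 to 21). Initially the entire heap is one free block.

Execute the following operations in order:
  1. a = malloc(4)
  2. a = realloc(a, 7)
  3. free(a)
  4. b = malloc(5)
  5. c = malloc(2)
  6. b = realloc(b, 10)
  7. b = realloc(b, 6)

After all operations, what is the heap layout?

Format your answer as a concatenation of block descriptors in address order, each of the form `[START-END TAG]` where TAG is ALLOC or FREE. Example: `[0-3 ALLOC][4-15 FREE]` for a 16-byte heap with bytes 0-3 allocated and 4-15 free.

Answer: [0-4 FREE][5-6 ALLOC][7-12 ALLOC][13-21 FREE]

Derivation:
Op 1: a = malloc(4) -> a = 0; heap: [0-3 ALLOC][4-21 FREE]
Op 2: a = realloc(a, 7) -> a = 0; heap: [0-6 ALLOC][7-21 FREE]
Op 3: free(a) -> (freed a); heap: [0-21 FREE]
Op 4: b = malloc(5) -> b = 0; heap: [0-4 ALLOC][5-21 FREE]
Op 5: c = malloc(2) -> c = 5; heap: [0-4 ALLOC][5-6 ALLOC][7-21 FREE]
Op 6: b = realloc(b, 10) -> b = 7; heap: [0-4 FREE][5-6 ALLOC][7-16 ALLOC][17-21 FREE]
Op 7: b = realloc(b, 6) -> b = 7; heap: [0-4 FREE][5-6 ALLOC][7-12 ALLOC][13-21 FREE]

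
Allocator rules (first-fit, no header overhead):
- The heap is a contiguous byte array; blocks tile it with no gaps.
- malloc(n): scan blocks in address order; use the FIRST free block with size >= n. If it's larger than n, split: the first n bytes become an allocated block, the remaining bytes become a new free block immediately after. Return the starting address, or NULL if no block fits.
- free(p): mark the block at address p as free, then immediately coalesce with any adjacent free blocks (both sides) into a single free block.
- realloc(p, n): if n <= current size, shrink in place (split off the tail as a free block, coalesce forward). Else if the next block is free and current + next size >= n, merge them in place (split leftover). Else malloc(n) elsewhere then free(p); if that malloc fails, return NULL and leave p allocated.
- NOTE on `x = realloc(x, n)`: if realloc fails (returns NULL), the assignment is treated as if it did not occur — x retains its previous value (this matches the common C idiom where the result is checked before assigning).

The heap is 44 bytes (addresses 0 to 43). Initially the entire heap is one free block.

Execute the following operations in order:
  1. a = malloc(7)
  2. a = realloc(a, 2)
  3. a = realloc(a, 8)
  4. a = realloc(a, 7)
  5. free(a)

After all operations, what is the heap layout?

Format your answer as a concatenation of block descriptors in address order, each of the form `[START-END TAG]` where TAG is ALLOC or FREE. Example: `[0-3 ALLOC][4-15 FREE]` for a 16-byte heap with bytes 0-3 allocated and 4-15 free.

Answer: [0-43 FREE]

Derivation:
Op 1: a = malloc(7) -> a = 0; heap: [0-6 ALLOC][7-43 FREE]
Op 2: a = realloc(a, 2) -> a = 0; heap: [0-1 ALLOC][2-43 FREE]
Op 3: a = realloc(a, 8) -> a = 0; heap: [0-7 ALLOC][8-43 FREE]
Op 4: a = realloc(a, 7) -> a = 0; heap: [0-6 ALLOC][7-43 FREE]
Op 5: free(a) -> (freed a); heap: [0-43 FREE]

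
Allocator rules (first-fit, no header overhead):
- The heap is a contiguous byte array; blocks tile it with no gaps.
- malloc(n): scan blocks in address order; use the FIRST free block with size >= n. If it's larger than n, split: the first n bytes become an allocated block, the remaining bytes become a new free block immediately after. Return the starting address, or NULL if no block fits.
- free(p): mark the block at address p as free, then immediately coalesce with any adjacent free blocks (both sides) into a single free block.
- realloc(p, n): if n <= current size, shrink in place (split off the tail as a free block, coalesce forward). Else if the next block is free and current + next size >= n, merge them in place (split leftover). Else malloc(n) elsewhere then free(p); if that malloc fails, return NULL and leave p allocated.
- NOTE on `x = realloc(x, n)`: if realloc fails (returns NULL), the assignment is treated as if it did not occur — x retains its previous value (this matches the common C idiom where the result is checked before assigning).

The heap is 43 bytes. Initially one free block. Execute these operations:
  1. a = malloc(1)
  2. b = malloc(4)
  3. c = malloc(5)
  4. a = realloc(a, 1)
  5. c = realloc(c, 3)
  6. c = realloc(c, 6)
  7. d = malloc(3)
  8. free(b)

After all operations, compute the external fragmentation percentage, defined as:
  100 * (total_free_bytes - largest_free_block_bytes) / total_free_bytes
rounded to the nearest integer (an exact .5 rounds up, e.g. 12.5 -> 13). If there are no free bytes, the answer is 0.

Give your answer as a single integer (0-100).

Answer: 12

Derivation:
Op 1: a = malloc(1) -> a = 0; heap: [0-0 ALLOC][1-42 FREE]
Op 2: b = malloc(4) -> b = 1; heap: [0-0 ALLOC][1-4 ALLOC][5-42 FREE]
Op 3: c = malloc(5) -> c = 5; heap: [0-0 ALLOC][1-4 ALLOC][5-9 ALLOC][10-42 FREE]
Op 4: a = realloc(a, 1) -> a = 0; heap: [0-0 ALLOC][1-4 ALLOC][5-9 ALLOC][10-42 FREE]
Op 5: c = realloc(c, 3) -> c = 5; heap: [0-0 ALLOC][1-4 ALLOC][5-7 ALLOC][8-42 FREE]
Op 6: c = realloc(c, 6) -> c = 5; heap: [0-0 ALLOC][1-4 ALLOC][5-10 ALLOC][11-42 FREE]
Op 7: d = malloc(3) -> d = 11; heap: [0-0 ALLOC][1-4 ALLOC][5-10 ALLOC][11-13 ALLOC][14-42 FREE]
Op 8: free(b) -> (freed b); heap: [0-0 ALLOC][1-4 FREE][5-10 ALLOC][11-13 ALLOC][14-42 FREE]
Free blocks: [4 29] total_free=33 largest=29 -> 100*(33-29)/33 = 400/33 ≈ 12.121 -> rounds to 12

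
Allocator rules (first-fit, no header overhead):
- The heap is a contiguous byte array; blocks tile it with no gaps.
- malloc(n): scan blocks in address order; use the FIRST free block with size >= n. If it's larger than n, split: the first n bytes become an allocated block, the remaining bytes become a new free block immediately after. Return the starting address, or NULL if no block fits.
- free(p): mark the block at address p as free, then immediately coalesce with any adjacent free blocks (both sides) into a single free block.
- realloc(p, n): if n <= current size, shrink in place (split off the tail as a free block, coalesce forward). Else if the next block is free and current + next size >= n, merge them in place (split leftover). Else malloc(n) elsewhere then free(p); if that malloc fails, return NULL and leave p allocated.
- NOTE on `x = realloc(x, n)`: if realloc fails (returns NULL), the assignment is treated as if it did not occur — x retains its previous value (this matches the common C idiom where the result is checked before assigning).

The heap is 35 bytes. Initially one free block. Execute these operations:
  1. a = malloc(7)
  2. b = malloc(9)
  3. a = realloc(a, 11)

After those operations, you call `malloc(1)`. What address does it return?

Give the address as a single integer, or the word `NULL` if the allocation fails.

Op 1: a = malloc(7) -> a = 0; heap: [0-6 ALLOC][7-34 FREE]
Op 2: b = malloc(9) -> b = 7; heap: [0-6 ALLOC][7-15 ALLOC][16-34 FREE]
Op 3: a = realloc(a, 11) -> a = 16; heap: [0-6 FREE][7-15 ALLOC][16-26 ALLOC][27-34 FREE]
malloc(1): first-fit scan over [0-6 FREE][7-15 ALLOC][16-26 ALLOC][27-34 FREE] -> 0

Answer: 0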